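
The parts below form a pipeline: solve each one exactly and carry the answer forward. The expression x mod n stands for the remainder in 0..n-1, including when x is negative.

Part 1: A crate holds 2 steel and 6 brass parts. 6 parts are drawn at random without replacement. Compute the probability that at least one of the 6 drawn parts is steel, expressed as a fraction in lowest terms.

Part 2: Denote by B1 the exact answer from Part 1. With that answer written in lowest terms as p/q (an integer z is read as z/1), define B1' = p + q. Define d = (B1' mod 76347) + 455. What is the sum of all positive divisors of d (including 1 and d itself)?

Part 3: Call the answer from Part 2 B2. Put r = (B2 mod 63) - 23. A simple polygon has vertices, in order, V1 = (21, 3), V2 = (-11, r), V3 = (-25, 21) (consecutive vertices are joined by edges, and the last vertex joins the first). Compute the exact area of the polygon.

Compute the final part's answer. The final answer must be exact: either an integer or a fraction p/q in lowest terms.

Part 1: total draws C(8,6) = 28; complement C(6,6) = 1; favorable 28 - 1 = 27; P = 27/28; answer 27/28
Part 2: B1 = 27/28; threaded value p + q = 55; d = 510; 510 = 2 * 3 * 5 * 17; sigma = (1 + 2) * (1 + 3) * (1 + 5) * (1 + 17) = 3 * 4 * 6 * 18 = 1296; answer 1296
Part 3: B2 = 1296; r = 13; cross terms: (21*13 - -11*3)=306, (-11*21 - -25*13)=94, (-25*3 - 21*21)=-516; twice the area = |-116| = 116; area = 58; answer 58

58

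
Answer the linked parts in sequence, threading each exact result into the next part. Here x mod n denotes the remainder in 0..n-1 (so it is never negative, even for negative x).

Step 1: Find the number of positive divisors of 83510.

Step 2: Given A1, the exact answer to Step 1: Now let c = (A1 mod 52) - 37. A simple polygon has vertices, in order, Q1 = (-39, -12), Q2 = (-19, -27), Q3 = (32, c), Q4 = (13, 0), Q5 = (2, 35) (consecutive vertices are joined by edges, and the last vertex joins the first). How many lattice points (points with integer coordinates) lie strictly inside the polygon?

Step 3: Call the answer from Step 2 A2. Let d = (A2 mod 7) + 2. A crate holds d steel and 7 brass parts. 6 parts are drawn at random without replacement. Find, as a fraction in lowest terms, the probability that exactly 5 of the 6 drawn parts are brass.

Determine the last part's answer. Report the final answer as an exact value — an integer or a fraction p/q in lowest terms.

2/11

Step 1: 83510 = 2 * 5 * 7 * 1193; number of divisors = (1+1) * (1+1) * (1+1) * (1+1) = 16; answer 16
Step 2: A1 = 16; c = -21; cross terms: (-39*-27 - -19*-12)=825, (-19*-21 - 32*-27)=1263, (32*0 - 13*-21)=273, (13*35 - 2*0)=455, (2*-12 - -39*35)=1341; twice the area = |4157| = 4157; area = 4157/2; boundary points = 5 + 3 + 1 + 1 + 1 = 11; strictly interior points = area - boundary/2 + 1 = 2074; answer 2074
Step 3: A2 = 2074; d = 4; total draws C(11,6) = 462; favorable C(7,5)*C(4,1) = 84; P = 2/11; answer 2/11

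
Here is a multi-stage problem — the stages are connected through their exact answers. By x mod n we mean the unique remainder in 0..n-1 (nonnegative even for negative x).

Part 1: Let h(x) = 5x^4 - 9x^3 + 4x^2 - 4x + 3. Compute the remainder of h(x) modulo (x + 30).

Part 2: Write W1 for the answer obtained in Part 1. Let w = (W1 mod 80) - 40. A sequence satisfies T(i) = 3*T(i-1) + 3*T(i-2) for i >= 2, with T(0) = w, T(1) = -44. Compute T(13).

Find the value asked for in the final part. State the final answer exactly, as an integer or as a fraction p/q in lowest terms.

Part 1: remainder = value at the root: 5*(-30)^4 - 9*(-30)^3 + 4*(-30)^2 - 4*(-30)^1 + 3 = (4050000) + (243000) + (3600) + (120) + (3) = 4296723; answer 4296723
Part 2: W1 = 4296723; w = -37; T(2) = 3*(-44) + 3*(-37) = -243; iterating: T(2)=-243, T(3)=-861, T(4)=-3312, T(5)=-12519, T(6)=-47493, T(7)=-180036, T(8)=-682587, T(9)=-2587869, T(10)=-9811368, T(11)=-37197711, T(12)=-141027237, T(13)=-534674844; answer -534674844

-534674844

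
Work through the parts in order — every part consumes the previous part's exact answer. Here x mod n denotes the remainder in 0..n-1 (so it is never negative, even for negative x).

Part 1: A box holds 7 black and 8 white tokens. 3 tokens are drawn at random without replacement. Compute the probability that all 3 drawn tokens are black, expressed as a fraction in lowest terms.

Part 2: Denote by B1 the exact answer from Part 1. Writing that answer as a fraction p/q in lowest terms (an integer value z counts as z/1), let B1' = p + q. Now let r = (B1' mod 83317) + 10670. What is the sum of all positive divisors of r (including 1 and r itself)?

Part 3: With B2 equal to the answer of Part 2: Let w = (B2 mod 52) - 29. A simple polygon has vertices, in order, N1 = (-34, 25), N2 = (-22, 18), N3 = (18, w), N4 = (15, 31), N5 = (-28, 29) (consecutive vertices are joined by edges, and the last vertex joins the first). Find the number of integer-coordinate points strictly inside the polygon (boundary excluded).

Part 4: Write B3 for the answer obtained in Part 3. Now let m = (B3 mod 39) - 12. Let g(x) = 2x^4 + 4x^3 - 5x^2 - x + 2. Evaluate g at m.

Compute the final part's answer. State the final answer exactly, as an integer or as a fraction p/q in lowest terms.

632

Part 1: total draws C(15,3) = 455; favorable C(7,3) = 35; P = 1/13; answer 1/13
Part 2: B1 = 1/13; threaded value p + q = 14; r = 10684; 10684 = 2^2 * 2671; sigma = (1 + 2 + 4) * (1 + 2671) = 7 * 2672 = 18704; answer 18704
Part 3: B2 = 18704; w = 7; cross terms: (-34*18 - -22*25)=-62, (-22*7 - 18*18)=-478, (18*31 - 15*7)=453, (15*29 - -28*31)=1303, (-28*25 - -34*29)=286; twice the area = |1502| = 1502; area = 751; boundary points = 1 + 1 + 3 + 1 + 2 = 8; strictly interior points = area - boundary/2 + 1 = 748; answer 748
Part 4: B3 = 748; m = -5; 2*(-5)^4 + 4*(-5)^3 - 5*(-5)^2 - 1*(-5)^1 + 2 = (1250) + (-500) + (-125) + (5) + (2) = 632; answer 632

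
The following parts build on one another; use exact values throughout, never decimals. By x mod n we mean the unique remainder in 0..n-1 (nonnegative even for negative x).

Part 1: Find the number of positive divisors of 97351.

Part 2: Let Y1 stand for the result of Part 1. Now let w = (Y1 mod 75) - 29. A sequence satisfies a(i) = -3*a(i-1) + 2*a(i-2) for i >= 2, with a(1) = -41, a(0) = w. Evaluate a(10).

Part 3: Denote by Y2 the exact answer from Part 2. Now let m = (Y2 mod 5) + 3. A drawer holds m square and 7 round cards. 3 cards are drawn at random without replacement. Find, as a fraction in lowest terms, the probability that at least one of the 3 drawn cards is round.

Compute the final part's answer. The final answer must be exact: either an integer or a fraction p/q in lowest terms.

21/22

Part 1: 97351 = 67 * 1453; number of divisors = (1+1) * (1+1) = 4; answer 4
Part 2: Y1 = 4; w = -25; a(2) = -3*(-41) + 2*(-25) = 73; iterating: a(2)=73, a(3)=-301, a(4)=1049, a(5)=-3749, a(6)=13345, a(7)=-47533, a(8)=169289, a(9)=-602933, a(10)=2147377; answer 2147377
Part 3: Y2 = 2147377; m = 5; total draws C(12,3) = 220; complement C(5,3) = 10; favorable 220 - 10 = 210; P = 21/22; answer 21/22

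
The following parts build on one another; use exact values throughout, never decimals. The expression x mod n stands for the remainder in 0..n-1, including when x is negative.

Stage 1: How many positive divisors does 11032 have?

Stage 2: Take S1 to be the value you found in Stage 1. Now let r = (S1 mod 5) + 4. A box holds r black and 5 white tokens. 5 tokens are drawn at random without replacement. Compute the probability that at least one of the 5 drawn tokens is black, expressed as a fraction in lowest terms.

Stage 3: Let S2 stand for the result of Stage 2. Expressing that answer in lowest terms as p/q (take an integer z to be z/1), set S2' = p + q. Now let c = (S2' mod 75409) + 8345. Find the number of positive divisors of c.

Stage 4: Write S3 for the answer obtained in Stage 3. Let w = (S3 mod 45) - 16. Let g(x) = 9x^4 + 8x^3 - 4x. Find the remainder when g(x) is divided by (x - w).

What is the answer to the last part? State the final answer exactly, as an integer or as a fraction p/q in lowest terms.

Stage 1: 11032 = 2^3 * 7 * 197; number of divisors = (3+1) * (1+1) * (1+1) = 16; answer 16
Stage 2: S1 = 16; r = 5; total draws C(10,5) = 252; complement C(5,5) = 1; favorable 252 - 1 = 251; P = 251/252; answer 251/252
Stage 3: S2 = 251/252; threaded value p + q = 503; c = 8848; 8848 = 2^4 * 7 * 79; number of divisors = (4+1) * (1+1) * (1+1) = 20; answer 20
Stage 4: S3 = 20; w = 4; remainder = value at the root: 9*(4)^4 + 8*(4)^3 - 4*(4)^1 = (2304) + (512) + (-16) = 2800; answer 2800

2800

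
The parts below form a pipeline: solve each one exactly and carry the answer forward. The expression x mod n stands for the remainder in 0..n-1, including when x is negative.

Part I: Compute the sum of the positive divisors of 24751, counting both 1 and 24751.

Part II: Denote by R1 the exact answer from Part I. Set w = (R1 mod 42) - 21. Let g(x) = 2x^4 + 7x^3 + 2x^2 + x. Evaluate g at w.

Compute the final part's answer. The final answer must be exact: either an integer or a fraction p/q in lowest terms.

Part I: 24751 = 53 * 467; sigma = (1 + 53) * (1 + 467) = 54 * 468 = 25272; answer 25272
Part II: R1 = 25272; w = 9; 2*(9)^4 + 7*(9)^3 + 2*(9)^2 + 1*(9)^1 = (13122) + (5103) + (162) + (9) = 18396; answer 18396

18396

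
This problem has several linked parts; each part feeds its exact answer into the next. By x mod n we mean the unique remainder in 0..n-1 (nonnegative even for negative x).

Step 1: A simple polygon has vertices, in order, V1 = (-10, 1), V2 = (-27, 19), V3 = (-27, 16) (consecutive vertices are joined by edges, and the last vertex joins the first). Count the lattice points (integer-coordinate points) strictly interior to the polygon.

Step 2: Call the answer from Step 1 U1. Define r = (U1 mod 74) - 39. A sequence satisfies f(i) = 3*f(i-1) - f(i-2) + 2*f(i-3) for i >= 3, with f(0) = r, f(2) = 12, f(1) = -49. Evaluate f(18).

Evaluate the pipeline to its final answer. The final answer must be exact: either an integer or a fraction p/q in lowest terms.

158193825

Step 1: cross terms: (-10*19 - -27*1)=-163, (-27*16 - -27*19)=81, (-27*1 - -10*16)=133; twice the area = |51| = 51; area = 51/2; boundary points = 1 + 3 + 1 = 5; strictly interior points = area - boundary/2 + 1 = 24; answer 24
Step 2: U1 = 24; r = -15; f(3) = 3*(12) - 1*(-49) + 2*(-15) = 55; iterating: f(3)=55, f(4)=55, f(5)=134, f(6)=457, f(7)=1347, f(8)=3852, f(9)=11123, f(10)=32211, f(11)=93214, f(12)=269677, f(13)=780239, f(14)=2257468, f(15)=6531519, f(16)=18897567, f(17)=54676118, f(18)=158193825; answer 158193825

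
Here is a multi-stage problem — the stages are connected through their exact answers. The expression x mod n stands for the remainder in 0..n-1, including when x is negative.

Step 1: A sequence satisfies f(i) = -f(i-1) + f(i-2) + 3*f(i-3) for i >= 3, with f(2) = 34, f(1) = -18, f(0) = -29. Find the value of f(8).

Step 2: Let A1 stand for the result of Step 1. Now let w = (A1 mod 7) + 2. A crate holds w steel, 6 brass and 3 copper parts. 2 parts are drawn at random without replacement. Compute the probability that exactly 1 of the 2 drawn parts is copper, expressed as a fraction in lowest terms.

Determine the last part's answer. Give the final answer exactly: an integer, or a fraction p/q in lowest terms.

Step 1: f(3) = -1*(34) + 1*(-18) + 3*(-29) = -139; iterating: f(3)=-139, f(4)=119, f(5)=-156, f(6)=-142, f(7)=343, f(8)=-953; answer -953
Step 2: A1 = -953; w = 8; total draws C(17,2) = 136; favorable C(3,1)*C(14,1) = 42; P = 21/68; answer 21/68

21/68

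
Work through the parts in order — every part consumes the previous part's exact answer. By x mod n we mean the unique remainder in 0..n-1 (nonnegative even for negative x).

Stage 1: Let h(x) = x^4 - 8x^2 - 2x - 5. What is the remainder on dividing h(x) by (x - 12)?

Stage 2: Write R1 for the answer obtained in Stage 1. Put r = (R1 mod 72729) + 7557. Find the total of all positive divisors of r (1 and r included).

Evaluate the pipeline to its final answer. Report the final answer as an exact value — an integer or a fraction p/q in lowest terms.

Stage 1: remainder = value at the root: 1*(12)^4 - 8*(12)^2 - 2*(12)^1 - 5 = (20736) + (-1152) + (-24) + (-5) = 19555; answer 19555
Stage 2: R1 = 19555; r = 27112; 27112 = 2^3 * 3389; sigma = (1 + 2 + 4 + 8) * (1 + 3389) = 15 * 3390 = 50850; answer 50850

50850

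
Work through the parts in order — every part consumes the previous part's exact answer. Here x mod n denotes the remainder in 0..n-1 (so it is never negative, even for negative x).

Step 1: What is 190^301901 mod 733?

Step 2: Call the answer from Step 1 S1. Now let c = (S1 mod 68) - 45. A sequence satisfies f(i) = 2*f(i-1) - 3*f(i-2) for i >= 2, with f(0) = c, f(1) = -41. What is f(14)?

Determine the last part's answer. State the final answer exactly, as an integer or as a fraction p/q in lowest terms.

Step 1: squarings mod 733: 190^1=190, 190^2=183, 190^4=504, 190^8=398, 190^16=76, 190^32=645, 190^64=414, 190^128=607, 190^256=483, 190^512=195, 190^1024=642, 190^2048=218, 190^4096=612, 190^8192=714, 190^16384=361, 190^32768=580, 190^65536=686, 190^131072=10, 190^262144=100; 190^301901 = 190^1 * 190^4 * 190^8 * 190^64 * 190^256 * 190^512 * 190^2048 * 190^4096 * 190^32768 * 190^262144 = 250 (mod 733); answer 250
Step 2: S1 = 250; c = 1; f(2) = 2*(-41) - 3*(1) = -85; iterating: f(2)=-85, f(3)=-47, f(4)=161, f(5)=463, f(6)=443, f(7)=-503, f(8)=-2335, f(9)=-3161, f(10)=683, f(11)=10849, f(12)=19649, f(13)=6751, f(14)=-45445; answer -45445

-45445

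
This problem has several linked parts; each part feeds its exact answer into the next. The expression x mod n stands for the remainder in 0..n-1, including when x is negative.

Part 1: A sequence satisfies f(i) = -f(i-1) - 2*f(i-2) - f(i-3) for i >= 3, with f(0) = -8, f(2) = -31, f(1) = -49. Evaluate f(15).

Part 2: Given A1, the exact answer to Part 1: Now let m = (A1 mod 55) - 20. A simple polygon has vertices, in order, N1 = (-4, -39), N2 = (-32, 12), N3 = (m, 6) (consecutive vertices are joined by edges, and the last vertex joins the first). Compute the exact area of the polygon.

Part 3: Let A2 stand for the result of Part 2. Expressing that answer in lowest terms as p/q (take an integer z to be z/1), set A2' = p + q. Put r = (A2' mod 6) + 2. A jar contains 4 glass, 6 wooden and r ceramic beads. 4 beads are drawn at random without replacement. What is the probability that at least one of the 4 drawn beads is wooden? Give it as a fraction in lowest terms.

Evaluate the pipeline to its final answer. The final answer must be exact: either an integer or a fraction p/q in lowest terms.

205/238

Part 1: f(3) = -1*(-31) - 2*(-49) - 1*(-8) = 137; iterating: f(3)=137, f(4)=-26, f(5)=-217, f(6)=132, f(7)=328, f(8)=-375, f(9)=-413, f(10)=835, f(11)=366, f(12)=-1623, f(13)=56, f(14)=2824, f(15)=-1313; answer -1313
Part 2: A1 = -1313; m = -13; cross terms: (-4*12 - -32*-39)=-1296, (-32*6 - -13*12)=-36, (-13*-39 - -4*6)=531; twice the area = |-801| = 801; area = 801/2; answer 801/2
Part 3: A2 = 801/2; threaded value p + q = 803; r = 7; total draws C(17,4) = 2380; complement C(11,4) = 330; favorable 2380 - 330 = 2050; P = 205/238; answer 205/238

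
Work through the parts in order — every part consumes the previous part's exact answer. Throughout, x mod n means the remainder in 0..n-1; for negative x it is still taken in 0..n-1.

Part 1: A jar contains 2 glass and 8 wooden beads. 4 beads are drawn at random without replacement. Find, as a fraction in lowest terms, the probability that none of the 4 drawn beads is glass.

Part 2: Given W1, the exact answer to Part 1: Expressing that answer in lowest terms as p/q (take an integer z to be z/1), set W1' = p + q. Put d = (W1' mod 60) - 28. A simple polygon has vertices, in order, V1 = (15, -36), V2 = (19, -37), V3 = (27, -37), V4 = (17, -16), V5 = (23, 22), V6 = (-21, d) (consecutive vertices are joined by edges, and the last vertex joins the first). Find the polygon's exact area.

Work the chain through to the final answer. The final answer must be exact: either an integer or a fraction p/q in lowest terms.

Part 1: total draws C(10,4) = 210; favorable C(8,4) = 70; P = 1/3; answer 1/3
Part 2: W1 = 1/3; threaded value p + q = 4; d = -24; cross terms: (15*-37 - 19*-36)=129, (19*-37 - 27*-37)=296, (27*-16 - 17*-37)=197, (17*22 - 23*-16)=742, (23*-24 - -21*22)=-90, (-21*-36 - 15*-24)=1116; twice the area = |2390| = 2390; area = 1195; answer 1195

1195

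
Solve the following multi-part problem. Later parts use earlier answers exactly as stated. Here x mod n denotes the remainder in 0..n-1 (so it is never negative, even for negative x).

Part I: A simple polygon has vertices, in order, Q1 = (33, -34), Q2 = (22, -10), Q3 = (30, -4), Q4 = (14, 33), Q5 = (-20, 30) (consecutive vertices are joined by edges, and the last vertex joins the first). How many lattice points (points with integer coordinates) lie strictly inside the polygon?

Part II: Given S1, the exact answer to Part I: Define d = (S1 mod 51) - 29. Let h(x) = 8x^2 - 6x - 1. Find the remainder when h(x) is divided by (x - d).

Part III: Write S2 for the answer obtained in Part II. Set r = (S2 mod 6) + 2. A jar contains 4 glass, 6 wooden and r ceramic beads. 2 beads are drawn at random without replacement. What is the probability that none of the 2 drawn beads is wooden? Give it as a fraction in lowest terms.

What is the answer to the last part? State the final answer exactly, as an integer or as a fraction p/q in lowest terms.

Part I: cross terms: (33*-10 - 22*-34)=418, (22*-4 - 30*-10)=212, (30*33 - 14*-4)=1046, (14*30 - -20*33)=1080, (-20*-34 - 33*30)=-310; twice the area = |2446| = 2446; area = 1223; boundary points = 1 + 2 + 1 + 1 + 1 = 6; strictly interior points = area - boundary/2 + 1 = 1221; answer 1221
Part II: S1 = 1221; d = 19; remainder = value at the root: 8*(19)^2 - 6*(19)^1 - 1 = (2888) + (-114) + (-1) = 2773; answer 2773
Part III: S2 = 2773; r = 3; total draws C(13,2) = 78; favorable C(7,2) = 21; P = 7/26; answer 7/26

7/26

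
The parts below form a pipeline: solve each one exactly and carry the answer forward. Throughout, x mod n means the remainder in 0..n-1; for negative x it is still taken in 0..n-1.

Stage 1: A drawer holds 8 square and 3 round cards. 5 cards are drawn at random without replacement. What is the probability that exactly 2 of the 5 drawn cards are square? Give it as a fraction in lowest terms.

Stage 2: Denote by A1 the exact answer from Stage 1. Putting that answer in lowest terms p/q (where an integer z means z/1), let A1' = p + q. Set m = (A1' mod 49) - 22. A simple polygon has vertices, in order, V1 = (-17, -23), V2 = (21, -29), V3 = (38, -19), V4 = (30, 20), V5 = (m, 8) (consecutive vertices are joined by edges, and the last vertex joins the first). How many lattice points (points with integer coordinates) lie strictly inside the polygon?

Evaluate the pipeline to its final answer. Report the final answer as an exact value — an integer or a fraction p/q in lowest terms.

1411

Stage 1: total draws C(11,5) = 462; favorable C(8,2)*C(3,3) = 28; P = 2/33; answer 2/33
Stage 2: A1 = 2/33; threaded value p + q = 35; m = 13; cross terms: (-17*-29 - 21*-23)=976, (21*-19 - 38*-29)=703, (38*20 - 30*-19)=1330, (30*8 - 13*20)=-20, (13*-23 - -17*8)=-163; twice the area = |2826| = 2826; area = 1413; boundary points = 2 + 1 + 1 + 1 + 1 = 6; strictly interior points = area - boundary/2 + 1 = 1411; answer 1411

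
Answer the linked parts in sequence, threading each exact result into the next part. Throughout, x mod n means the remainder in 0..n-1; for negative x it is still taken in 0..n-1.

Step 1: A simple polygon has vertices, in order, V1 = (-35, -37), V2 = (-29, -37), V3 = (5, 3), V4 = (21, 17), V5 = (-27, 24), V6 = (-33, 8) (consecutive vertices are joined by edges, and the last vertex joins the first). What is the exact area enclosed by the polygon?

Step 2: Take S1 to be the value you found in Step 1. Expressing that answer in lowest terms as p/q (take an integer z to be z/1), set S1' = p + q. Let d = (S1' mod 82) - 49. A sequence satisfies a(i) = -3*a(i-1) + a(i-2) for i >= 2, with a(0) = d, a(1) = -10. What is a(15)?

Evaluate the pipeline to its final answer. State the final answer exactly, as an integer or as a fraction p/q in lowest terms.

Step 1: cross terms: (-35*-37 - -29*-37)=222, (-29*3 - 5*-37)=98, (5*17 - 21*3)=22, (21*24 - -27*17)=963, (-27*8 - -33*24)=576, (-33*-37 - -35*8)=1501; twice the area = |3382| = 3382; area = 1691; answer 1691
Step 2: S1 = 1691; threaded value p + q = 1692; d = 3; a(2) = -3*(-10) + 1*(3) = 33; iterating: a(2)=33, a(3)=-109, a(4)=360, a(5)=-1189, a(6)=3927, a(7)=-12970, a(8)=42837, a(9)=-141481, a(10)=467280, a(11)=-1543321, a(12)=5097243, a(13)=-16835050, a(14)=55602393, a(15)=-183642229; answer -183642229

-183642229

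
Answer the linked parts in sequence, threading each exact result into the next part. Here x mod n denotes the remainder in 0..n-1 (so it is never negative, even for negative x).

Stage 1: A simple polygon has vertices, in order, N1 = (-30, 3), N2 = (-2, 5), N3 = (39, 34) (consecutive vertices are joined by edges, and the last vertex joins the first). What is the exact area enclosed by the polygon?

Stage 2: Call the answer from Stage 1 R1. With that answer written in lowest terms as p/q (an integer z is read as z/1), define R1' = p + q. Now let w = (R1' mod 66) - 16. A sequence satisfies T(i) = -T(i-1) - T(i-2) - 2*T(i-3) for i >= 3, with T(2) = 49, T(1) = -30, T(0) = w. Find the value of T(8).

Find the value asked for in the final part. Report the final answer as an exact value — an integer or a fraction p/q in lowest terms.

249

Stage 1: cross terms: (-30*5 - -2*3)=-144, (-2*34 - 39*5)=-263, (39*3 - -30*34)=1137; twice the area = |730| = 730; area = 365; answer 365
Stage 2: R1 = 365; threaded value p + q = 366; w = 20; T(3) = -1*(49) - 1*(-30) - 2*(20) = -59; iterating: T(3)=-59, T(4)=70, T(5)=-109, T(6)=157, T(7)=-188, T(8)=249; answer 249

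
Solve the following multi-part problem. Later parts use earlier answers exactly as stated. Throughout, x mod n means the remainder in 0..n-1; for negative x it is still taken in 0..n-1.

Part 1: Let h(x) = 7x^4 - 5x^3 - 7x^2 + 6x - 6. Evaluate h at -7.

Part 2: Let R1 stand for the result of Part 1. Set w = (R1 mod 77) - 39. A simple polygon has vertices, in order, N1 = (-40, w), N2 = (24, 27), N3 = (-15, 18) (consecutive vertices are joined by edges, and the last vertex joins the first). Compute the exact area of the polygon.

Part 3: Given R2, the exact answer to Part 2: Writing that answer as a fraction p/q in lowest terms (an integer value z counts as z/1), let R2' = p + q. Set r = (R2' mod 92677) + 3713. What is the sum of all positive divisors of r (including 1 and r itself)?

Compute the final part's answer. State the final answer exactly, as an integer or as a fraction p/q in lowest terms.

Part 1: 7*(-7)^4 - 5*(-7)^3 - 7*(-7)^2 + 6*(-7)^1 - 6 = (16807) + (1715) + (-343) + (-42) + (-6) = 18131; answer 18131
Part 2: R1 = 18131; w = -3; cross terms: (-40*27 - 24*-3)=-1008, (24*18 - -15*27)=837, (-15*-3 - -40*18)=765; twice the area = |594| = 594; area = 297; answer 297
Part 3: R2 = 297; threaded value p + q = 298; r = 4011; 4011 = 3 * 7 * 191; sigma = (1 + 3) * (1 + 7) * (1 + 191) = 4 * 8 * 192 = 6144; answer 6144

6144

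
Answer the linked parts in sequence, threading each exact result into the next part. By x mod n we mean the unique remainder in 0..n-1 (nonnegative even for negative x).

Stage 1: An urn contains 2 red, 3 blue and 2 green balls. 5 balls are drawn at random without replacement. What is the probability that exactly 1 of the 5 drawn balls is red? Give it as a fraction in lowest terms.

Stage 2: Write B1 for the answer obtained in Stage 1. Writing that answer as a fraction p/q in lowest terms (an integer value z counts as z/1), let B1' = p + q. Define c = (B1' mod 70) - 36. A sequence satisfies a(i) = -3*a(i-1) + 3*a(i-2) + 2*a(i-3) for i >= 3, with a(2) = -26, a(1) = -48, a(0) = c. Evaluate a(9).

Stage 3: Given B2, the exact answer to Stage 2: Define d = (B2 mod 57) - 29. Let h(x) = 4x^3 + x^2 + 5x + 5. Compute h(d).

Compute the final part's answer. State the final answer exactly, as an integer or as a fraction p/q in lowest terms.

Stage 1: total draws C(7,5) = 21; favorable C(2,1)*C(5,4) = 10; P = 10/21; answer 10/21
Stage 2: B1 = 10/21; threaded value p + q = 31; c = -5; a(3) = -3*(-26) + 3*(-48) + 2*(-5) = -76; iterating: a(3)=-76, a(4)=54, a(5)=-442, a(6)=1336, a(7)=-5226, a(8)=18802, a(9)=-69412; answer -69412
Stage 3: B2 = -69412; d = -15; 4*(-15)^3 + 1*(-15)^2 + 5*(-15)^1 + 5 = (-13500) + (225) + (-75) + (5) = -13345; answer -13345

-13345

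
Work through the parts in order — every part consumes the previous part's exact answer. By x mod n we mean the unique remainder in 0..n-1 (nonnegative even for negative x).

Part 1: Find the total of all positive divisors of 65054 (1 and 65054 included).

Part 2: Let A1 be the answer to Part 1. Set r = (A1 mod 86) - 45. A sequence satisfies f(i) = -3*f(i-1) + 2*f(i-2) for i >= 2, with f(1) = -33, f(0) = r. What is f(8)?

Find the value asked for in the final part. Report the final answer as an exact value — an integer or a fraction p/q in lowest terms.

Part 1: 65054 = 2 * 11 * 2957; sigma = (1 + 2) * (1 + 11) * (1 + 2957) = 3 * 12 * 2958 = 106488; answer 106488
Part 2: A1 = 106488; r = -25; f(2) = -3*(-33) + 2*(-25) = 49; iterating: f(2)=49, f(3)=-213, f(4)=737, f(5)=-2637, f(6)=9385, f(7)=-33429, f(8)=119057; answer 119057

119057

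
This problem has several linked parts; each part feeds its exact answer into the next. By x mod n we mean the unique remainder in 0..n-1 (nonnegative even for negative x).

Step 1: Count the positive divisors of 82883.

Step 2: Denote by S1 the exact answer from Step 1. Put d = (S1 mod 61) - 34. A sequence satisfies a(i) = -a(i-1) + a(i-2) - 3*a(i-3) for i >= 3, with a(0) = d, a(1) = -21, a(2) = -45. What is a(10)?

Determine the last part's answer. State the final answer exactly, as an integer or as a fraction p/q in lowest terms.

Step 1: 82883 is prime, so its only divisors are 1 and 82883; count = 2; answer 2
Step 2: S1 = 2; d = -32; a(3) = -1*(-45) + 1*(-21) - 3*(-32) = 120; iterating: a(3)=120, a(4)=-102, a(5)=357, a(6)=-819, a(7)=1482, a(8)=-3372, a(9)=7311, a(10)=-15129; answer -15129

-15129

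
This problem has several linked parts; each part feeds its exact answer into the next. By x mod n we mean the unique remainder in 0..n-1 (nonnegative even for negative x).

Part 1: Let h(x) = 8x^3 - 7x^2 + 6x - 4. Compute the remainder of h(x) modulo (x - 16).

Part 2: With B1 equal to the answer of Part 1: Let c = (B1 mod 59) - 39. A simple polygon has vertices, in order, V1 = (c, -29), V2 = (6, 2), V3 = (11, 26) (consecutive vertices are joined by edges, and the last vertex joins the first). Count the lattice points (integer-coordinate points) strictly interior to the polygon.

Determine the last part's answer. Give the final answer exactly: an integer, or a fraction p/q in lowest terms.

54

Part 1: remainder = value at the root: 8*(16)^3 - 7*(16)^2 + 6*(16)^1 - 4 = (32768) + (-1792) + (96) + (-4) = 31068; answer 31068
Part 2: B1 = 31068; c = -5; cross terms: (-5*2 - 6*-29)=164, (6*26 - 11*2)=134, (11*-29 - -5*26)=-189; twice the area = |109| = 109; area = 109/2; boundary points = 1 + 1 + 1 = 3; strictly interior points = area - boundary/2 + 1 = 54; answer 54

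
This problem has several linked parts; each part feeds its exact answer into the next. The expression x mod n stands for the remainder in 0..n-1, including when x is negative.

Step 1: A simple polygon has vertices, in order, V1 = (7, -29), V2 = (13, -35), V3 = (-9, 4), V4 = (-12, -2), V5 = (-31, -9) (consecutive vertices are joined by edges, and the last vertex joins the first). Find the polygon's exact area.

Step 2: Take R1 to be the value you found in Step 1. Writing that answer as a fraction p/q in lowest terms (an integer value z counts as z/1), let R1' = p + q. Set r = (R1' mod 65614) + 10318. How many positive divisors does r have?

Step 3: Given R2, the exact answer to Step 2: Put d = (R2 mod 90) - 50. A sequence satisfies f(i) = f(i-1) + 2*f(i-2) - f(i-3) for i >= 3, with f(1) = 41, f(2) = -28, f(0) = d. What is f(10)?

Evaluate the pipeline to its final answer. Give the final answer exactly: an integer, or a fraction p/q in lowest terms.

2376

Step 1: cross terms: (7*-35 - 13*-29)=132, (13*4 - -9*-35)=-263, (-9*-2 - -12*4)=66, (-12*-9 - -31*-2)=46, (-31*-29 - 7*-9)=962; twice the area = |943| = 943; area = 943/2; answer 943/2
Step 2: R1 = 943/2; threaded value p + q = 945; r = 11263; 11263 = 7 * 1609; number of divisors = (1+1) * (1+1) = 4; answer 4
Step 3: R2 = 4; d = -46; f(3) = 1*(-28) + 2*(41) - 1*(-46) = 100; iterating: f(3)=100, f(4)=3, f(5)=231, f(6)=137, f(7)=596, f(8)=639, f(9)=1694, f(10)=2376; answer 2376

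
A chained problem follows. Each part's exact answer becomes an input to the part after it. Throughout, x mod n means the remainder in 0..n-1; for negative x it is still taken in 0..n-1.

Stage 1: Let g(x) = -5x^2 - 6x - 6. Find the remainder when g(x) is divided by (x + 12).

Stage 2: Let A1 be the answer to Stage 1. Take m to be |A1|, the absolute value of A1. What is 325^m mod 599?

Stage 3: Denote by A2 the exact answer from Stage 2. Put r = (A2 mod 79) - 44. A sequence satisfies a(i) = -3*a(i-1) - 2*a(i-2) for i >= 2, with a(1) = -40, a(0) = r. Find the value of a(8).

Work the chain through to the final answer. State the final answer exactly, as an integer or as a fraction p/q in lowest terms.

2580

Stage 1: remainder = value at the root: -5*(-12)^2 - 6*(-12)^1 - 6 = (-720) + (72) + (-6) = -654; answer -654
Stage 2: A1 = -654; m = 654; squarings mod 599: 325^1=325, 325^2=201, 325^4=268, 325^8=543, 325^16=141, 325^32=114, 325^64=417, 325^128=179, 325^256=294, 325^512=180; 325^654 = 325^2 * 325^4 * 325^8 * 325^128 * 325^512 = 153 (mod 599); answer 153
Stage 3: A2 = 153; r = 30; a(2) = -3*(-40) - 2*(30) = 60; iterating: a(2)=60, a(3)=-100, a(4)=180, a(5)=-340, a(6)=660, a(7)=-1300, a(8)=2580; answer 2580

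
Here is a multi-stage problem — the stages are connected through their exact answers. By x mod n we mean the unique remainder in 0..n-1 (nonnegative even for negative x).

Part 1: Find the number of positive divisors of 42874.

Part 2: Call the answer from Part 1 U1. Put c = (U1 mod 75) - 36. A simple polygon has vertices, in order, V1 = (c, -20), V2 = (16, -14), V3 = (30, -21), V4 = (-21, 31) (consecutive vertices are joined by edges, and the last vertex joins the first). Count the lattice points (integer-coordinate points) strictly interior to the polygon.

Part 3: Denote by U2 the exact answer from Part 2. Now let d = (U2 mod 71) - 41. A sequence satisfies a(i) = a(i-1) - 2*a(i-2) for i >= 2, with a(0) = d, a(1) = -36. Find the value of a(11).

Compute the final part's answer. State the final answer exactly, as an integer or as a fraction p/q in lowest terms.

-960

Part 1: 42874 = 2 * 13 * 17 * 97; number of divisors = (1+1) * (1+1) * (1+1) * (1+1) = 16; answer 16
Part 2: U1 = 16; c = -20; cross terms: (-20*-14 - 16*-20)=600, (16*-21 - 30*-14)=84, (30*31 - -21*-21)=489, (-21*-20 - -20*31)=1040; twice the area = |2213| = 2213; area = 2213/2; boundary points = 6 + 7 + 1 + 1 = 15; strictly interior points = area - boundary/2 + 1 = 1100; answer 1100
Part 3: U2 = 1100; d = -6; a(2) = 1*(-36) - 2*(-6) = -24; iterating: a(2)=-24, a(3)=48, a(4)=96, a(5)=0, a(6)=-192, a(7)=-192, a(8)=192, a(9)=576, a(10)=192, a(11)=-960; answer -960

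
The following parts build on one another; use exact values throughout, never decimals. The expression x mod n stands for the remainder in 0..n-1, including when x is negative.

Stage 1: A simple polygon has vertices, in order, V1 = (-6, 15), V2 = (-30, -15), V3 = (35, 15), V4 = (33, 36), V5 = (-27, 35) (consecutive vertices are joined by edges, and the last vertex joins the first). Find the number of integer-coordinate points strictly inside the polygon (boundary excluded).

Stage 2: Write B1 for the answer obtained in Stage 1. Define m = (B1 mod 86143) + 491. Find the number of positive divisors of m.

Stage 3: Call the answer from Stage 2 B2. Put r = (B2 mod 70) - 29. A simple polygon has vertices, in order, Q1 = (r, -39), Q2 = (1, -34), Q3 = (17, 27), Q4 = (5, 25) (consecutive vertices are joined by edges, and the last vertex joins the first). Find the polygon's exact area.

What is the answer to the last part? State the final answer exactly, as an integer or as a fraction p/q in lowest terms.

1166

Stage 1: cross terms: (-6*-15 - -30*15)=540, (-30*15 - 35*-15)=75, (35*36 - 33*15)=765, (33*35 - -27*36)=2127, (-27*15 - -6*35)=-195; twice the area = |3312| = 3312; area = 1656; boundary points = 6 + 5 + 1 + 1 + 1 = 14; strictly interior points = area - boundary/2 + 1 = 1650; answer 1650
Stage 2: B1 = 1650; m = 2141; 2141 is prime, so its only divisors are 1 and 2141; count = 2; answer 2
Stage 3: B2 = 2; r = -27; cross terms: (-27*-34 - 1*-39)=957, (1*27 - 17*-34)=605, (17*25 - 5*27)=290, (5*-39 - -27*25)=480; twice the area = |2332| = 2332; area = 1166; answer 1166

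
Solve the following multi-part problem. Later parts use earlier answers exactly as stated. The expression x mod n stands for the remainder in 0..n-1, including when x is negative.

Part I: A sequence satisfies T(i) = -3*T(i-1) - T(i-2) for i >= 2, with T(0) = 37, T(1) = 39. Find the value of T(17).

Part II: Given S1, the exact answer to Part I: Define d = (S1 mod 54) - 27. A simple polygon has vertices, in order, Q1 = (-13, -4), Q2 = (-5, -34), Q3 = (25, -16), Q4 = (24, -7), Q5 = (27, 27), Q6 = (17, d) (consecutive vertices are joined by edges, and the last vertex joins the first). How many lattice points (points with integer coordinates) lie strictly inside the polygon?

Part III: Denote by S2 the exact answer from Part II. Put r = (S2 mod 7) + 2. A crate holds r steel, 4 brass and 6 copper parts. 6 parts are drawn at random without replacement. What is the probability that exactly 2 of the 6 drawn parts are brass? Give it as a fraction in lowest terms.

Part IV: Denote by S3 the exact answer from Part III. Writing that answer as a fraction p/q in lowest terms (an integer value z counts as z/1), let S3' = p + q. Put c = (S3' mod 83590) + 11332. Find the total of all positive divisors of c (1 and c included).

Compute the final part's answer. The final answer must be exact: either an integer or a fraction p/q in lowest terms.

Part I: T(2) = -3*(39) - 1*(37) = -154; iterating: T(2)=-154, T(3)=423, T(4)=-1115, T(5)=2922, T(6)=-7651, T(7)=20031, T(8)=-52442, T(9)=137295, T(10)=-359443, T(11)=941034, T(12)=-2463659, T(13)=6449943, T(14)=-16886170, T(15)=44208567, T(16)=-115739531, T(17)=303010026; answer 303010026
Part II: S1 = 303010026; d = 15; cross terms: (-13*-34 - -5*-4)=422, (-5*-16 - 25*-34)=930, (25*-7 - 24*-16)=209, (24*27 - 27*-7)=837, (27*15 - 17*27)=-54, (17*-4 - -13*15)=127; twice the area = |2471| = 2471; area = 2471/2; boundary points = 2 + 6 + 1 + 1 + 2 + 1 = 13; strictly interior points = area - boundary/2 + 1 = 1230; answer 1230
Part III: S2 = 1230; r = 7; total draws C(17,6) = 12376; favorable C(4,2)*C(13,4) = 4290; P = 165/476; answer 165/476
Part IV: S3 = 165/476; threaded value p + q = 641; c = 11973; 11973 = 3 * 13 * 307; sigma = (1 + 3) * (1 + 13) * (1 + 307) = 4 * 14 * 308 = 17248; answer 17248

17248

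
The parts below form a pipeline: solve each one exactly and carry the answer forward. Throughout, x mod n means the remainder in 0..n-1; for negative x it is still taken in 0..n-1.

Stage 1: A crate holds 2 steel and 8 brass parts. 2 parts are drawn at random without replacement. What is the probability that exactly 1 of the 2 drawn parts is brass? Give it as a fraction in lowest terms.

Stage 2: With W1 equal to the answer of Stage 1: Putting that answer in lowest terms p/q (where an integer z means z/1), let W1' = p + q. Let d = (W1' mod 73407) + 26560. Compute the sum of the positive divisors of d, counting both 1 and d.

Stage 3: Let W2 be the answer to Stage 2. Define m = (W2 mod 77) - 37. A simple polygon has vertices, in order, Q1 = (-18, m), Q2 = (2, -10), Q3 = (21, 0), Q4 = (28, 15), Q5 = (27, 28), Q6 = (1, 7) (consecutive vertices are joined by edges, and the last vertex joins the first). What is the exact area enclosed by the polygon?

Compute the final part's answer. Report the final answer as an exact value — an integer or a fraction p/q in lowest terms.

1391/2

Stage 1: total draws C(10,2) = 45; favorable C(8,1)*C(2,1) = 16; P = 16/45; answer 16/45
Stage 2: W1 = 16/45; threaded value p + q = 61; d = 26621; 26621 = 7 * 3803; sigma = (1 + 7) * (1 + 3803) = 8 * 3804 = 30432; answer 30432
Stage 3: W2 = 30432; m = -20; cross terms: (-18*-10 - 2*-20)=220, (2*0 - 21*-10)=210, (21*15 - 28*0)=315, (28*28 - 27*15)=379, (27*7 - 1*28)=161, (1*-20 - -18*7)=106; twice the area = |1391| = 1391; area = 1391/2; answer 1391/2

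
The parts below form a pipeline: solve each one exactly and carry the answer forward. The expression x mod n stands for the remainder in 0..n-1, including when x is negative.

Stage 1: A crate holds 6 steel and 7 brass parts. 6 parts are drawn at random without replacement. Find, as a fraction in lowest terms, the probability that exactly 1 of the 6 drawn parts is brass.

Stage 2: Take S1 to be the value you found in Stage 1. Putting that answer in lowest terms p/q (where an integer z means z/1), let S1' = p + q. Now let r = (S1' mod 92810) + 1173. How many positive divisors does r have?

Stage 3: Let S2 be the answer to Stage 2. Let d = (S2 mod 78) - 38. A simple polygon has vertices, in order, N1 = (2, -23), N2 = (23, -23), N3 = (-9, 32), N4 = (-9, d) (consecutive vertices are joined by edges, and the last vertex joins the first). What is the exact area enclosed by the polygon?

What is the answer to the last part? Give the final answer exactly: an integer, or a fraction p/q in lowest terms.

1881/2

Stage 1: total draws C(13,6) = 1716; favorable C(7,1)*C(6,5) = 42; P = 7/286; answer 7/286
Stage 2: S1 = 7/286; threaded value p + q = 293; r = 1466; 1466 = 2 * 733; number of divisors = (1+1) * (1+1) = 4; answer 4
Stage 3: S2 = 4; d = -34; cross terms: (2*-23 - 23*-23)=483, (23*32 - -9*-23)=529, (-9*-34 - -9*32)=594, (-9*-23 - 2*-34)=275; twice the area = |1881| = 1881; area = 1881/2; answer 1881/2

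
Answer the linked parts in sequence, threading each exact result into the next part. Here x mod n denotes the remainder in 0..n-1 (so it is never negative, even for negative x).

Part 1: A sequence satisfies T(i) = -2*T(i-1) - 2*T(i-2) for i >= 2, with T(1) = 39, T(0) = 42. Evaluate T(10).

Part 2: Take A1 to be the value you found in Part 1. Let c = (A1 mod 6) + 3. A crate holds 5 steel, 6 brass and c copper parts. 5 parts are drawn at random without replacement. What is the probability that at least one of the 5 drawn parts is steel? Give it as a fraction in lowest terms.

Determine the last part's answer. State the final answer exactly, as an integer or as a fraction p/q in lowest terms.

Part 1: T(2) = -2*(39) - 2*(42) = -162; iterating: T(2)=-162, T(3)=246, T(4)=-168, T(5)=-156, T(6)=648, T(7)=-984, T(8)=672, T(9)=624, T(10)=-2592; answer -2592
Part 2: A1 = -2592; c = 3; total draws C(14,5) = 2002; complement C(9,5) = 126; favorable 2002 - 126 = 1876; P = 134/143; answer 134/143

134/143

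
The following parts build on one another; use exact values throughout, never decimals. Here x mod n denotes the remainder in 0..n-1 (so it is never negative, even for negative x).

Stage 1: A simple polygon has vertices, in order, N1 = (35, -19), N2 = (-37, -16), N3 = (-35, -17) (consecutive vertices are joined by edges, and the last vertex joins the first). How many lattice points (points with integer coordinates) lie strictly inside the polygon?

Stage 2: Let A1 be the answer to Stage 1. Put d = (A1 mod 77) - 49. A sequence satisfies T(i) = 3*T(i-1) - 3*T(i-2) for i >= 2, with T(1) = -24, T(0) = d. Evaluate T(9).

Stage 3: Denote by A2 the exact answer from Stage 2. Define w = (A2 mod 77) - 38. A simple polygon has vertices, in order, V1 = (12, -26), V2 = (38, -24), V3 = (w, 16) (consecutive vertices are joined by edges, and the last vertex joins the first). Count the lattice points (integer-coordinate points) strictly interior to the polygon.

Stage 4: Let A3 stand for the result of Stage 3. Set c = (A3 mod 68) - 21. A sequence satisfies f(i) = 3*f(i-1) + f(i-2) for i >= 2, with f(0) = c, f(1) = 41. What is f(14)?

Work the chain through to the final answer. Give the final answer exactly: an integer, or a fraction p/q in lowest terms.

Stage 1: cross terms: (35*-16 - -37*-19)=-1263, (-37*-17 - -35*-16)=69, (-35*-19 - 35*-17)=1260; twice the area = |66| = 66; area = 33; boundary points = 3 + 1 + 2 = 6; strictly interior points = area - boundary/2 + 1 = 31; answer 31
Stage 2: A1 = 31; d = -18; T(2) = 3*(-24) - 3*(-18) = -18; iterating: T(2)=-18, T(3)=18, T(4)=108, T(5)=270, T(6)=486, T(7)=648, T(8)=486, T(9)=-486; answer -486
Stage 3: A2 = -486; w = 15; cross terms: (12*-24 - 38*-26)=700, (38*16 - 15*-24)=968, (15*-26 - 12*16)=-582; twice the area = |1086| = 1086; area = 543; boundary points = 2 + 1 + 3 = 6; strictly interior points = area - boundary/2 + 1 = 541; answer 541
Stage 4: A3 = 541; c = 44; f(2) = 3*(41) + 1*(44) = 167; iterating: f(2)=167, f(3)=542, f(4)=1793, f(5)=5921, f(6)=19556, f(7)=64589, f(8)=213323, f(9)=704558, f(10)=2326997, f(11)=7685549, f(12)=25383644, f(13)=83836481, f(14)=276893087; answer 276893087

276893087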